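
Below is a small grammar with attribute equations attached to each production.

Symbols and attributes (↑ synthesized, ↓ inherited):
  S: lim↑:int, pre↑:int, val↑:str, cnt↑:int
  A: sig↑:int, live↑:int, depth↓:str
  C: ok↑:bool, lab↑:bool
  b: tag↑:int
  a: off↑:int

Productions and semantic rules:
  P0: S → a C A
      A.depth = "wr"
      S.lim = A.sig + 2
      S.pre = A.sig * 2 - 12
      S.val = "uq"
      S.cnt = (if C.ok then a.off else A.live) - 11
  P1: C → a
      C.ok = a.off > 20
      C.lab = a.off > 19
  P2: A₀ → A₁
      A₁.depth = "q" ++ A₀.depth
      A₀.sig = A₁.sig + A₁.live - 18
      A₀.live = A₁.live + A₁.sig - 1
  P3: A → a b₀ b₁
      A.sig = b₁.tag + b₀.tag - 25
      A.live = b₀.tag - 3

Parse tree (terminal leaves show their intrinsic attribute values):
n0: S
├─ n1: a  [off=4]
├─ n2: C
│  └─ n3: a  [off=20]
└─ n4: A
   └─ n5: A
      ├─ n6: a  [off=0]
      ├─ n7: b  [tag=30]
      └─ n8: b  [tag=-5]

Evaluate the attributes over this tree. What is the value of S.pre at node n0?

1. n1.off = 4  [terminal]
2. n3.off = 20  [terminal]
3. n2.ok = false  [a.off > 20]
4. n2.lab = true  [a.off > 19]
5. n4.depth = "wr"  ["wr"]
6. n5.depth = "qwr"  ["q" ++ A₀.depth]
7. n6.off = 0  [terminal]
8. n7.tag = 30  [terminal]
9. n8.tag = -5  [terminal]
10. n5.sig = 0  [b₁.tag + b₀.tag - 25]
11. n5.live = 27  [b₀.tag - 3]
12. n4.sig = 9  [A₁.sig + A₁.live - 18]
13. n4.live = 26  [A₁.live + A₁.sig - 1]
14. n0.lim = 11  [A.sig + 2]
15. n0.pre = 6  [A.sig * 2 - 12]
16. n0.val = "uq"  ["uq"]
17. n0.cnt = 15  [(if C.ok then a.off else A.live) - 11]

6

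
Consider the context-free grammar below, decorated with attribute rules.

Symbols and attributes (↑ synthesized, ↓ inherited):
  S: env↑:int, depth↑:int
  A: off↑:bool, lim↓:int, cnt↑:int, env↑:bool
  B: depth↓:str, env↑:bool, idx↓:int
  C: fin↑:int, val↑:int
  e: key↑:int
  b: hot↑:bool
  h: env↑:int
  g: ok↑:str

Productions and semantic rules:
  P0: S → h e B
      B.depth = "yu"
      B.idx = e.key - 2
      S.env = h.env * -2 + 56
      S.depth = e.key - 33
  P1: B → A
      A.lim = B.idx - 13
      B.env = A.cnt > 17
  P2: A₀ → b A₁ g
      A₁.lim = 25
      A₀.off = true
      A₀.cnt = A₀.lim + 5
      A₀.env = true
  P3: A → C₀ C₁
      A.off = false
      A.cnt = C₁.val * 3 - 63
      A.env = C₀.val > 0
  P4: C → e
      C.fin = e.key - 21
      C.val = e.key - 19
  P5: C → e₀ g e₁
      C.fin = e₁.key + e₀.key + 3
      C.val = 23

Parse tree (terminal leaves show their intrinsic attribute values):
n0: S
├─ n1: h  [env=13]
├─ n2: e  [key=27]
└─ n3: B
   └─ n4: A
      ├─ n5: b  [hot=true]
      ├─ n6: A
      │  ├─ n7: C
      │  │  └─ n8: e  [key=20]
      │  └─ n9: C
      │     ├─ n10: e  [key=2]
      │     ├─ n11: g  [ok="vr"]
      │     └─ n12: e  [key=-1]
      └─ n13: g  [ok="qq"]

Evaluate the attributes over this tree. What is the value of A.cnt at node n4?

17

1. n1.env = 13  [terminal]
2. n2.key = 27  [terminal]
3. n3.depth = "yu"  ["yu"]
4. n3.idx = 25  [e.key - 2]
5. n4.lim = 12  [B.idx - 13]
6. n5.hot = true  [terminal]
7. n6.lim = 25  [25]
8. n8.key = 20  [terminal]
9. n7.fin = -1  [e.key - 21]
10. n7.val = 1  [e.key - 19]
11. n10.key = 2  [terminal]
12. n11.ok = "vr"  [terminal]
13. n12.key = -1  [terminal]
14. n9.fin = 4  [e₁.key + e₀.key + 3]
15. n9.val = 23  [23]
16. n6.off = false  [false]
17. n6.cnt = 6  [C₁.val * 3 - 63]
18. n6.env = true  [C₀.val > 0]
19. n13.ok = "qq"  [terminal]
20. n4.off = true  [true]
21. n4.cnt = 17  [A₀.lim + 5]
22. n4.env = true  [true]
23. n3.env = false  [A.cnt > 17]
24. n0.env = 30  [h.env * -2 + 56]
25. n0.depth = -6  [e.key - 33]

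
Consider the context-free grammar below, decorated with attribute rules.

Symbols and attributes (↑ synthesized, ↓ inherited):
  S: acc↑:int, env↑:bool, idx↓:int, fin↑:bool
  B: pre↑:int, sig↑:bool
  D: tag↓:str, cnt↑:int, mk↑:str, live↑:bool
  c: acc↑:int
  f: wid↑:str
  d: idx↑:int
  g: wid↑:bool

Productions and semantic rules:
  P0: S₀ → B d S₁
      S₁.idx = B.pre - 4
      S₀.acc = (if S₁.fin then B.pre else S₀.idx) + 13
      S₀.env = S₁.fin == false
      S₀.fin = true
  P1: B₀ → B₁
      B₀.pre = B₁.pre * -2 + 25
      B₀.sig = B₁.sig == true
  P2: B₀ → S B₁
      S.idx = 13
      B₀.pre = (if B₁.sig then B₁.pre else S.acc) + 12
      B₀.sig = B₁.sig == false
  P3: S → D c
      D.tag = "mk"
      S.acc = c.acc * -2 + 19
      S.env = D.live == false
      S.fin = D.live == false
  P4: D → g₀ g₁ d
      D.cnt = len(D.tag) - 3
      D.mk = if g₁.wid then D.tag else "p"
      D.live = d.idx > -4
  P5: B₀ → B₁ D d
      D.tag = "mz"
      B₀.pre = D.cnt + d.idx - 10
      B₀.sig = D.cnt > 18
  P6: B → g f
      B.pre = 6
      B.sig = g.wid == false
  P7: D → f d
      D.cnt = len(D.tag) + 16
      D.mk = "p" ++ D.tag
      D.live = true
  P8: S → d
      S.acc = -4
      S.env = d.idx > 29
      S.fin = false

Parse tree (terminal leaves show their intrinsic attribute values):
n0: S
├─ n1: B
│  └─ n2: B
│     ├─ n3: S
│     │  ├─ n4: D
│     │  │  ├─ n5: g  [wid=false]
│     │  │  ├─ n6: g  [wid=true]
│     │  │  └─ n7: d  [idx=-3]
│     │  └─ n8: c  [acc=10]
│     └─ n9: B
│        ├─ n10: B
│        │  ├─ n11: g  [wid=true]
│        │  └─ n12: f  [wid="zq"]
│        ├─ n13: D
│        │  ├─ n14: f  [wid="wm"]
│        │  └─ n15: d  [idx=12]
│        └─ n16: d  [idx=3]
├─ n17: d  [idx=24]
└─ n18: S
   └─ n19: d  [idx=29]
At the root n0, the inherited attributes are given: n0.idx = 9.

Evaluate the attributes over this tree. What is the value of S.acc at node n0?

22

1. n0.idx = 9  [given at root]
2. n3.idx = 13  [13]
3. n4.tag = "mk"  ["mk"]
4. n5.wid = false  [terminal]
5. n6.wid = true  [terminal]
6. n7.idx = -3  [terminal]
7. n4.cnt = -1  [len(D.tag) - 3]
8. n4.mk = "mk"  [if g₁.wid then D.tag else "p"]
9. n4.live = true  [d.idx > -4]
10. n8.acc = 10  [terminal]
11. n3.acc = -1  [c.acc * -2 + 19]
12. n3.env = false  [D.live == false]
13. n3.fin = false  [D.live == false]
14. n11.wid = true  [terminal]
15. n12.wid = "zq"  [terminal]
16. n10.pre = 6  [6]
17. n10.sig = false  [g.wid == false]
18. n13.tag = "mz"  ["mz"]
19. n14.wid = "wm"  [terminal]
20. n15.idx = 12  [terminal]
21. n13.cnt = 18  [len(D.tag) + 16]
22. n13.mk = "pmz"  ["p" ++ D.tag]
23. n13.live = true  [true]
24. n16.idx = 3  [terminal]
25. n9.pre = 11  [D.cnt + d.idx - 10]
26. n9.sig = false  [D.cnt > 18]
27. n2.pre = 11  [(if B₁.sig then B₁.pre else S.acc) + 12]
28. n2.sig = true  [B₁.sig == false]
29. n1.pre = 3  [B₁.pre * -2 + 25]
30. n1.sig = true  [B₁.sig == true]
31. n17.idx = 24  [terminal]
32. n18.idx = -1  [B.pre - 4]
33. n19.idx = 29  [terminal]
34. n18.acc = -4  [-4]
35. n18.env = false  [d.idx > 29]
36. n18.fin = false  [false]
37. n0.acc = 22  [(if S₁.fin then B.pre else S₀.idx) + 13]
38. n0.env = true  [S₁.fin == false]
39. n0.fin = true  [true]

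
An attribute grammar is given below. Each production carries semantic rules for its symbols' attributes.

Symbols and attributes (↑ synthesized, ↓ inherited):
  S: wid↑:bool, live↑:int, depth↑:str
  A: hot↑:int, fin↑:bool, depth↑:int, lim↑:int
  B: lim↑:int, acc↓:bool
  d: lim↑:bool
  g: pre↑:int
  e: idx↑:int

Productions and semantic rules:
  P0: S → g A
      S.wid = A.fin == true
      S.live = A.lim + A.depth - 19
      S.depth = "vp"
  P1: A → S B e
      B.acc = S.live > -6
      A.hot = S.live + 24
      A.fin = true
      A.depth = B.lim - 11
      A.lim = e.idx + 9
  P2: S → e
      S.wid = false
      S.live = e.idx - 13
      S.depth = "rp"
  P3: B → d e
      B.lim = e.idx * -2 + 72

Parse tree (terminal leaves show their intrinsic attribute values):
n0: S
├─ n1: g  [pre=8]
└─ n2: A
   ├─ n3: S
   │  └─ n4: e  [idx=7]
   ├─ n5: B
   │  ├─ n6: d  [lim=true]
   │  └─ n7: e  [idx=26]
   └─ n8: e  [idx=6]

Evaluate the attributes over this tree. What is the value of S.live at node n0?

5

1. n1.pre = 8  [terminal]
2. n4.idx = 7  [terminal]
3. n3.wid = false  [false]
4. n3.live = -6  [e.idx - 13]
5. n3.depth = "rp"  ["rp"]
6. n5.acc = false  [S.live > -6]
7. n6.lim = true  [terminal]
8. n7.idx = 26  [terminal]
9. n5.lim = 20  [e.idx * -2 + 72]
10. n8.idx = 6  [terminal]
11. n2.hot = 18  [S.live + 24]
12. n2.fin = true  [true]
13. n2.depth = 9  [B.lim - 11]
14. n2.lim = 15  [e.idx + 9]
15. n0.wid = true  [A.fin == true]
16. n0.live = 5  [A.lim + A.depth - 19]
17. n0.depth = "vp"  ["vp"]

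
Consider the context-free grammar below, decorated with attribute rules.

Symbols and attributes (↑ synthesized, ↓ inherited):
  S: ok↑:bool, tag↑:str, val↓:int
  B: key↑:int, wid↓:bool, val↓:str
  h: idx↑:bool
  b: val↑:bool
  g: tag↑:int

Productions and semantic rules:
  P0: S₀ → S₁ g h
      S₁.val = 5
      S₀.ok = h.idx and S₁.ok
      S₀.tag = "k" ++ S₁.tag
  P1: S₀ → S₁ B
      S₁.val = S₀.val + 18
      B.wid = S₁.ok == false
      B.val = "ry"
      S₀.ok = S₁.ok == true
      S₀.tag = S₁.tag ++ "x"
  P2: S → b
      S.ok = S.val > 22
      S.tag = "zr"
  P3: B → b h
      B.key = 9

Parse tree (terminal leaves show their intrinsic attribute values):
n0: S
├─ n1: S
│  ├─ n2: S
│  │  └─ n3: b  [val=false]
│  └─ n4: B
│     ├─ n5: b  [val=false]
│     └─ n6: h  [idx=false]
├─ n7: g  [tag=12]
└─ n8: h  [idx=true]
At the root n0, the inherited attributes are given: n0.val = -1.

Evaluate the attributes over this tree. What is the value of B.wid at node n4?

1. n0.val = -1  [given at root]
2. n1.val = 5  [5]
3. n2.val = 23  [S₀.val + 18]
4. n3.val = false  [terminal]
5. n2.ok = true  [S.val > 22]
6. n2.tag = "zr"  ["zr"]
7. n4.wid = false  [S₁.ok == false]
8. n4.val = "ry"  ["ry"]
9. n5.val = false  [terminal]
10. n6.idx = false  [terminal]
11. n4.key = 9  [9]
12. n1.ok = true  [S₁.ok == true]
13. n1.tag = "zrx"  [S₁.tag ++ "x"]
14. n7.tag = 12  [terminal]
15. n8.idx = true  [terminal]
16. n0.ok = true  [h.idx and S₁.ok]
17. n0.tag = "kzrx"  ["k" ++ S₁.tag]

false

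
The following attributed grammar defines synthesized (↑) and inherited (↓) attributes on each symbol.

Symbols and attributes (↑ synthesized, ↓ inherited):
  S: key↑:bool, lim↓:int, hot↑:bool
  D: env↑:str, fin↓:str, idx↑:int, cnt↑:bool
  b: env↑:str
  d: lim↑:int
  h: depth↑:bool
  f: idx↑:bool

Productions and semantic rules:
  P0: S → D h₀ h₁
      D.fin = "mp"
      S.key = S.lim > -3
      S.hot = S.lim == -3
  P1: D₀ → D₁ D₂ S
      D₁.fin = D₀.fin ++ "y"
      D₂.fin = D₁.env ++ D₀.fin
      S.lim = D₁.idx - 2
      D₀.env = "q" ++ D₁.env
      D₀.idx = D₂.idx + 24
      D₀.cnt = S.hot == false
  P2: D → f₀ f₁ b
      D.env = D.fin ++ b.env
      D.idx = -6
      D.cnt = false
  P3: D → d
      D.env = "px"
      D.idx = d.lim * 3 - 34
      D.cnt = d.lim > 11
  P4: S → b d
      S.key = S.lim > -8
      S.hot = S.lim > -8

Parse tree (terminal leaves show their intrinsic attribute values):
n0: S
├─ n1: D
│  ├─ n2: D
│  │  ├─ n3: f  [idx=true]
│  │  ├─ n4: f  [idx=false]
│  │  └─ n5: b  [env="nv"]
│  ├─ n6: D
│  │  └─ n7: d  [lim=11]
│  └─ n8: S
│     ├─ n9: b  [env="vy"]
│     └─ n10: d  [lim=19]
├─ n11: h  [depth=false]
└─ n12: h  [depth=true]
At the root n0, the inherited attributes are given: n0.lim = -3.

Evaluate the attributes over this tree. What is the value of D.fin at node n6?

1. n0.lim = -3  [given at root]
2. n1.fin = "mp"  ["mp"]
3. n2.fin = "mpy"  [D₀.fin ++ "y"]
4. n3.idx = true  [terminal]
5. n4.idx = false  [terminal]
6. n5.env = "nv"  [terminal]
7. n2.env = "mpynv"  [D.fin ++ b.env]
8. n2.idx = -6  [-6]
9. n2.cnt = false  [false]
10. n6.fin = "mpynvmp"  [D₁.env ++ D₀.fin]
11. n7.lim = 11  [terminal]
12. n6.env = "px"  ["px"]
13. n6.idx = -1  [d.lim * 3 - 34]
14. n6.cnt = false  [d.lim > 11]
15. n8.lim = -8  [D₁.idx - 2]
16. n9.env = "vy"  [terminal]
17. n10.lim = 19  [terminal]
18. n8.key = false  [S.lim > -8]
19. n8.hot = false  [S.lim > -8]
20. n1.env = "qmpynv"  ["q" ++ D₁.env]
21. n1.idx = 23  [D₂.idx + 24]
22. n1.cnt = true  [S.hot == false]
23. n11.depth = false  [terminal]
24. n12.depth = true  [terminal]
25. n0.key = false  [S.lim > -3]
26. n0.hot = true  [S.lim == -3]

"mpynvmp"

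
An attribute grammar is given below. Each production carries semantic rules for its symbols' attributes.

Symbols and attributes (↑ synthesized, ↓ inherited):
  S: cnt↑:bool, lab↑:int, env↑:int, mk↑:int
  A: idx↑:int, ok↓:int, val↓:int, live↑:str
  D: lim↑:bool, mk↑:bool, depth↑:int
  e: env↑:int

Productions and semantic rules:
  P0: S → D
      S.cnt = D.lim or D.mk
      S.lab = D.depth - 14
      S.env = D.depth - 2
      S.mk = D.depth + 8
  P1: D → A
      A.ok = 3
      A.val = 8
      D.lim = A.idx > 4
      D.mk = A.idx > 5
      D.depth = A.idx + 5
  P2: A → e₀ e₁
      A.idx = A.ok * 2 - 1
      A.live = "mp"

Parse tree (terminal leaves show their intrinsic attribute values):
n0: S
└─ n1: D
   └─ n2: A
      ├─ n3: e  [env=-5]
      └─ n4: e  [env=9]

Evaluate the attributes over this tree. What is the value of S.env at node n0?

1. n2.ok = 3  [3]
2. n2.val = 8  [8]
3. n3.env = -5  [terminal]
4. n4.env = 9  [terminal]
5. n2.idx = 5  [A.ok * 2 - 1]
6. n2.live = "mp"  ["mp"]
7. n1.lim = true  [A.idx > 4]
8. n1.mk = false  [A.idx > 5]
9. n1.depth = 10  [A.idx + 5]
10. n0.cnt = true  [D.lim or D.mk]
11. n0.lab = -4  [D.depth - 14]
12. n0.env = 8  [D.depth - 2]
13. n0.mk = 18  [D.depth + 8]

8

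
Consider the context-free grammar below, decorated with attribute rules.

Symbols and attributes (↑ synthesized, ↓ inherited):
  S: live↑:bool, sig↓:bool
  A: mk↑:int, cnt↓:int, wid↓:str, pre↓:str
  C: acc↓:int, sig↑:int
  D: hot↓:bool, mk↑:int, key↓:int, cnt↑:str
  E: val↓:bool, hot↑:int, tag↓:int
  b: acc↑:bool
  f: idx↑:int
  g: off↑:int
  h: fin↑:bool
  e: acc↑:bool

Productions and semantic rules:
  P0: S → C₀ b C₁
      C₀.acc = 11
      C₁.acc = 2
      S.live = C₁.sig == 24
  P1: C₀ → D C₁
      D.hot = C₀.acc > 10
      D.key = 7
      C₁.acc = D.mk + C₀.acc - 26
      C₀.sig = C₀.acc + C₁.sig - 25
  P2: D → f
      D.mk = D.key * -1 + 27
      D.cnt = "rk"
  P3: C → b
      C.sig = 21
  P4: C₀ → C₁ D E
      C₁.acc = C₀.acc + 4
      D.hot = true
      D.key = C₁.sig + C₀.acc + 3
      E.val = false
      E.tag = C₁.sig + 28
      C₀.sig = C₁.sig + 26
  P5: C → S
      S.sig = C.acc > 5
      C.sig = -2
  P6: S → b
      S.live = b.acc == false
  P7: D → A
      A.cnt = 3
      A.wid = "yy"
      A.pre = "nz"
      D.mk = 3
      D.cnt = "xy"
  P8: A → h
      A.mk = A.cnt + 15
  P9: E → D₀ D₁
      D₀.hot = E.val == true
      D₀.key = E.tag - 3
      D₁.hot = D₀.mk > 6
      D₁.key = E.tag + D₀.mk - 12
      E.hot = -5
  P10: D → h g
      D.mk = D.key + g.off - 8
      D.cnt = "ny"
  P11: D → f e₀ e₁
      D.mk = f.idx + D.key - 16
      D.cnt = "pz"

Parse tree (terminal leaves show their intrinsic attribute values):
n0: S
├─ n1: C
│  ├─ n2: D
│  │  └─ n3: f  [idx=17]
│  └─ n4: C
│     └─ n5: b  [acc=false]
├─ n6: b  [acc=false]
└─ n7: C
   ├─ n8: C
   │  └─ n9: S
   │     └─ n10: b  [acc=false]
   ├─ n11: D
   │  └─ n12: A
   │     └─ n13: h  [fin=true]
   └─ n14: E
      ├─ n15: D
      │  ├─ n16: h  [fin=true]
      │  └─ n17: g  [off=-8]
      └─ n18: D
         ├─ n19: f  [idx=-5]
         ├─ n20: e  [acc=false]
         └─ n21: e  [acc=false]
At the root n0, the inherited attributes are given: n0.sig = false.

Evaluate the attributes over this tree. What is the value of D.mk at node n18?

1. n0.sig = false  [given at root]
2. n1.acc = 11  [11]
3. n2.hot = true  [C₀.acc > 10]
4. n2.key = 7  [7]
5. n3.idx = 17  [terminal]
6. n2.mk = 20  [D.key * -1 + 27]
7. n2.cnt = "rk"  ["rk"]
8. n4.acc = 5  [D.mk + C₀.acc - 26]
9. n5.acc = false  [terminal]
10. n4.sig = 21  [21]
11. n1.sig = 7  [C₀.acc + C₁.sig - 25]
12. n6.acc = false  [terminal]
13. n7.acc = 2  [2]
14. n8.acc = 6  [C₀.acc + 4]
15. n9.sig = true  [C.acc > 5]
16. n10.acc = false  [terminal]
17. n9.live = true  [b.acc == false]
18. n8.sig = -2  [-2]
19. n11.hot = true  [true]
20. n11.key = 3  [C₁.sig + C₀.acc + 3]
21. n12.cnt = 3  [3]
22. n12.wid = "yy"  ["yy"]
23. n12.pre = "nz"  ["nz"]
24. n13.fin = true  [terminal]
25. n12.mk = 18  [A.cnt + 15]
26. n11.mk = 3  [3]
27. n11.cnt = "xy"  ["xy"]
28. n14.val = false  [false]
29. n14.tag = 26  [C₁.sig + 28]
30. n15.hot = false  [E.val == true]
31. n15.key = 23  [E.tag - 3]
32. n16.fin = true  [terminal]
33. n17.off = -8  [terminal]
34. n15.mk = 7  [D.key + g.off - 8]
35. n15.cnt = "ny"  ["ny"]
36. n18.hot = true  [D₀.mk > 6]
37. n18.key = 21  [E.tag + D₀.mk - 12]
38. n19.idx = -5  [terminal]
39. n20.acc = false  [terminal]
40. n21.acc = false  [terminal]
41. n18.mk = 0  [f.idx + D.key - 16]
42. n18.cnt = "pz"  ["pz"]
43. n14.hot = -5  [-5]
44. n7.sig = 24  [C₁.sig + 26]
45. n0.live = true  [C₁.sig == 24]

0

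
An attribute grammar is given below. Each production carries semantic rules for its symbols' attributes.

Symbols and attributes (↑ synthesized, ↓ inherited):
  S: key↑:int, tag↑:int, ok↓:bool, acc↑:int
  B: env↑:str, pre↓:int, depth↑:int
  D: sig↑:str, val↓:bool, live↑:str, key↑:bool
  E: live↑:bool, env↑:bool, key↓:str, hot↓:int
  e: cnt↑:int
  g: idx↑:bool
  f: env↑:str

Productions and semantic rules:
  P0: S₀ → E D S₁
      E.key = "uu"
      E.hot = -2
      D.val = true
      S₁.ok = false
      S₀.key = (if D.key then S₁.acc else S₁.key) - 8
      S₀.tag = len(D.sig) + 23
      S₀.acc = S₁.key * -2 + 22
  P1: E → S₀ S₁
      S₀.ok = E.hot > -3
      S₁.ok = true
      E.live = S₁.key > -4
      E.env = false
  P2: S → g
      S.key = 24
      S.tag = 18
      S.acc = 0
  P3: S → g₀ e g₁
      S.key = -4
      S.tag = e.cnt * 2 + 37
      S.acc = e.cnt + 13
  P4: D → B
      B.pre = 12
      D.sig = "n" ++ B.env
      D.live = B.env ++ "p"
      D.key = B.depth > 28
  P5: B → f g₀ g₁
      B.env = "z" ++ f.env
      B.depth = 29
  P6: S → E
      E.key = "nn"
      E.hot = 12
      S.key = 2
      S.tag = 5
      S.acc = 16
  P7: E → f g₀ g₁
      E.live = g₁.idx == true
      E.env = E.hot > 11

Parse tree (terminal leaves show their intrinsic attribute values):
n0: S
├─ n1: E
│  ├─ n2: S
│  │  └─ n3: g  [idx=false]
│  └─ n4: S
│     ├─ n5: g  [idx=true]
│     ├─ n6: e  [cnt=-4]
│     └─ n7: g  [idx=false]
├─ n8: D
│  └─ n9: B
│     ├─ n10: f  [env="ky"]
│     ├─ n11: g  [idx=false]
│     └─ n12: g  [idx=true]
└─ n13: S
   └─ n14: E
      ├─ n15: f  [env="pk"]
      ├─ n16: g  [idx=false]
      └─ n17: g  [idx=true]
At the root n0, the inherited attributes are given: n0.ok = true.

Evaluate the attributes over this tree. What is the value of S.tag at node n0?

27

1. n0.ok = true  [given at root]
2. n1.key = "uu"  ["uu"]
3. n1.hot = -2  [-2]
4. n2.ok = true  [E.hot > -3]
5. n3.idx = false  [terminal]
6. n2.key = 24  [24]
7. n2.tag = 18  [18]
8. n2.acc = 0  [0]
9. n4.ok = true  [true]
10. n5.idx = true  [terminal]
11. n6.cnt = -4  [terminal]
12. n7.idx = false  [terminal]
13. n4.key = -4  [-4]
14. n4.tag = 29  [e.cnt * 2 + 37]
15. n4.acc = 9  [e.cnt + 13]
16. n1.live = false  [S₁.key > -4]
17. n1.env = false  [false]
18. n8.val = true  [true]
19. n9.pre = 12  [12]
20. n10.env = "ky"  [terminal]
21. n11.idx = false  [terminal]
22. n12.idx = true  [terminal]
23. n9.env = "zky"  ["z" ++ f.env]
24. n9.depth = 29  [29]
25. n8.sig = "nzky"  ["n" ++ B.env]
26. n8.live = "zkyp"  [B.env ++ "p"]
27. n8.key = true  [B.depth > 28]
28. n13.ok = false  [false]
29. n14.key = "nn"  ["nn"]
30. n14.hot = 12  [12]
31. n15.env = "pk"  [terminal]
32. n16.idx = false  [terminal]
33. n17.idx = true  [terminal]
34. n14.live = true  [g₁.idx == true]
35. n14.env = true  [E.hot > 11]
36. n13.key = 2  [2]
37. n13.tag = 5  [5]
38. n13.acc = 16  [16]
39. n0.key = 8  [(if D.key then S₁.acc else S₁.key) - 8]
40. n0.tag = 27  [len(D.sig) + 23]
41. n0.acc = 18  [S₁.key * -2 + 22]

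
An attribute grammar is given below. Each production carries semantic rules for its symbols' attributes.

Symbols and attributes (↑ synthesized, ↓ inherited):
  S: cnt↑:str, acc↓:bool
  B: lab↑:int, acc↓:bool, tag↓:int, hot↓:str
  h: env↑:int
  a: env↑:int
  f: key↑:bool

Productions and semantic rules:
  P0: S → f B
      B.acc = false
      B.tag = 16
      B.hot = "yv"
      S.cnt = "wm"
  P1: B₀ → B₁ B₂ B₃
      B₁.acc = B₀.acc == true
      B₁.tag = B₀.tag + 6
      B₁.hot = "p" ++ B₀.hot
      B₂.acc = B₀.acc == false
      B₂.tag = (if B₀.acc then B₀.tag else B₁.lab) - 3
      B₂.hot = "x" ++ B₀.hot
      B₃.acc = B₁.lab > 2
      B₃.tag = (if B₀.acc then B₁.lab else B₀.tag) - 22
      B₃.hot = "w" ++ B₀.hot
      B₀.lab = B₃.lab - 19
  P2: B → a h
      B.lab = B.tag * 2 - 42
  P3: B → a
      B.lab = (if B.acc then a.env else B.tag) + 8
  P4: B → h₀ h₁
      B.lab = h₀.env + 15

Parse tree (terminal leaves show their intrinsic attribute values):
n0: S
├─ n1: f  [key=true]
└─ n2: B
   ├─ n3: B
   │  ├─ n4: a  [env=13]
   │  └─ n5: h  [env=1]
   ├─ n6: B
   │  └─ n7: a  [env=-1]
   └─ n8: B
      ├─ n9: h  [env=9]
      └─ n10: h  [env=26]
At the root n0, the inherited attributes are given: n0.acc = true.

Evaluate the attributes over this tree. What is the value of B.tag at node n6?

1. n0.acc = true  [given at root]
2. n1.key = true  [terminal]
3. n2.acc = false  [false]
4. n2.tag = 16  [16]
5. n2.hot = "yv"  ["yv"]
6. n3.acc = false  [B₀.acc == true]
7. n3.tag = 22  [B₀.tag + 6]
8. n3.hot = "pyv"  ["p" ++ B₀.hot]
9. n4.env = 13  [terminal]
10. n5.env = 1  [terminal]
11. n3.lab = 2  [B.tag * 2 - 42]
12. n6.acc = true  [B₀.acc == false]
13. n6.tag = -1  [(if B₀.acc then B₀.tag else B₁.lab) - 3]
14. n6.hot = "xyv"  ["x" ++ B₀.hot]
15. n7.env = -1  [terminal]
16. n6.lab = 7  [(if B.acc then a.env else B.tag) + 8]
17. n8.acc = false  [B₁.lab > 2]
18. n8.tag = -6  [(if B₀.acc then B₁.lab else B₀.tag) - 22]
19. n8.hot = "wyv"  ["w" ++ B₀.hot]
20. n9.env = 9  [terminal]
21. n10.env = 26  [terminal]
22. n8.lab = 24  [h₀.env + 15]
23. n2.lab = 5  [B₃.lab - 19]
24. n0.cnt = "wm"  ["wm"]

-1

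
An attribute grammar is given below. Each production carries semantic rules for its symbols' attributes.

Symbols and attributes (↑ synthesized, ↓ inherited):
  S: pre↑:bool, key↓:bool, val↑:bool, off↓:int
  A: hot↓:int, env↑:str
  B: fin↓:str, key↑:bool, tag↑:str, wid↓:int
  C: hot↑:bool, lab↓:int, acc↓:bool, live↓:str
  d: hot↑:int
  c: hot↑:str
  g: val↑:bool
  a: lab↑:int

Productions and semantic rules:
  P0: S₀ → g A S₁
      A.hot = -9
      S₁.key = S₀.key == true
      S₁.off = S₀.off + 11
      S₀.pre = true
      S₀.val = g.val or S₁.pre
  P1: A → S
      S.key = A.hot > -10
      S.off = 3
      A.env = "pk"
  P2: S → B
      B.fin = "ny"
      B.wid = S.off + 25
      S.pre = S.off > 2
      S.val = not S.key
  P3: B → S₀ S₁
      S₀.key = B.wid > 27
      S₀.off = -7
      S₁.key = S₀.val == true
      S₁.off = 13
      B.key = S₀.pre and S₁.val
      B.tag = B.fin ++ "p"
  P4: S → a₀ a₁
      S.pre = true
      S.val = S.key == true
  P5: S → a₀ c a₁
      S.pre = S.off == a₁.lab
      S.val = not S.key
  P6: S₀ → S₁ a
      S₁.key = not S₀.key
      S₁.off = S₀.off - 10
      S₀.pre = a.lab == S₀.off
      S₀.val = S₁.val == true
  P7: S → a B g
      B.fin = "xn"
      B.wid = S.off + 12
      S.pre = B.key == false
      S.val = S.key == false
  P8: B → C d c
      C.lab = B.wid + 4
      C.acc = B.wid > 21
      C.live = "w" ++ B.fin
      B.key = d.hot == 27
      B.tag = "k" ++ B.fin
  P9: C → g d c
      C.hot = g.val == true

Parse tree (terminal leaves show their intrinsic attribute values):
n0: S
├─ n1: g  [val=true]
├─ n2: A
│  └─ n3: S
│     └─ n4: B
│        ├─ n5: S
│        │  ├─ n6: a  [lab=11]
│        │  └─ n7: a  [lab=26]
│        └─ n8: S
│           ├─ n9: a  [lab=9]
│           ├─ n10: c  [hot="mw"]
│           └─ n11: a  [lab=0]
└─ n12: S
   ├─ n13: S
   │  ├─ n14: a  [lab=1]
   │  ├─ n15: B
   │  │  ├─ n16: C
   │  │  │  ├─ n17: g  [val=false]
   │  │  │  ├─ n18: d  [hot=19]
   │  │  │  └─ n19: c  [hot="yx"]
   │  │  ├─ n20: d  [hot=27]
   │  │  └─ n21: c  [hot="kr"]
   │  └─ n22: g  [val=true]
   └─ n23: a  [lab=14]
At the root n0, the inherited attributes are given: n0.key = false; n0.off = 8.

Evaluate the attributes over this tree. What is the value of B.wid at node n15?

1. n0.key = false  [given at root]
2. n0.off = 8  [given at root]
3. n1.val = true  [terminal]
4. n2.hot = -9  [-9]
5. n3.key = true  [A.hot > -10]
6. n3.off = 3  [3]
7. n4.fin = "ny"  ["ny"]
8. n4.wid = 28  [S.off + 25]
9. n5.key = true  [B.wid > 27]
10. n5.off = -7  [-7]
11. n6.lab = 11  [terminal]
12. n7.lab = 26  [terminal]
13. n5.pre = true  [true]
14. n5.val = true  [S.key == true]
15. n8.key = true  [S₀.val == true]
16. n8.off = 13  [13]
17. n9.lab = 9  [terminal]
18. n10.hot = "mw"  [terminal]
19. n11.lab = 0  [terminal]
20. n8.pre = false  [S.off == a₁.lab]
21. n8.val = false  [not S.key]
22. n4.key = false  [S₀.pre and S₁.val]
23. n4.tag = "nyp"  [B.fin ++ "p"]
24. n3.pre = true  [S.off > 2]
25. n3.val = false  [not S.key]
26. n2.env = "pk"  ["pk"]
27. n12.key = false  [S₀.key == true]
28. n12.off = 19  [S₀.off + 11]
29. n13.key = true  [not S₀.key]
30. n13.off = 9  [S₀.off - 10]
31. n14.lab = 1  [terminal]
32. n15.fin = "xn"  ["xn"]
33. n15.wid = 21  [S.off + 12]
34. n16.lab = 25  [B.wid + 4]
35. n16.acc = false  [B.wid > 21]
36. n16.live = "wxn"  ["w" ++ B.fin]
37. n17.val = false  [terminal]
38. n18.hot = 19  [terminal]
39. n19.hot = "yx"  [terminal]
40. n16.hot = false  [g.val == true]
41. n20.hot = 27  [terminal]
42. n21.hot = "kr"  [terminal]
43. n15.key = true  [d.hot == 27]
44. n15.tag = "kxn"  ["k" ++ B.fin]
45. n22.val = true  [terminal]
46. n13.pre = false  [B.key == false]
47. n13.val = false  [S.key == false]
48. n23.lab = 14  [terminal]
49. n12.pre = false  [a.lab == S₀.off]
50. n12.val = false  [S₁.val == true]
51. n0.pre = true  [true]
52. n0.val = true  [g.val or S₁.pre]

21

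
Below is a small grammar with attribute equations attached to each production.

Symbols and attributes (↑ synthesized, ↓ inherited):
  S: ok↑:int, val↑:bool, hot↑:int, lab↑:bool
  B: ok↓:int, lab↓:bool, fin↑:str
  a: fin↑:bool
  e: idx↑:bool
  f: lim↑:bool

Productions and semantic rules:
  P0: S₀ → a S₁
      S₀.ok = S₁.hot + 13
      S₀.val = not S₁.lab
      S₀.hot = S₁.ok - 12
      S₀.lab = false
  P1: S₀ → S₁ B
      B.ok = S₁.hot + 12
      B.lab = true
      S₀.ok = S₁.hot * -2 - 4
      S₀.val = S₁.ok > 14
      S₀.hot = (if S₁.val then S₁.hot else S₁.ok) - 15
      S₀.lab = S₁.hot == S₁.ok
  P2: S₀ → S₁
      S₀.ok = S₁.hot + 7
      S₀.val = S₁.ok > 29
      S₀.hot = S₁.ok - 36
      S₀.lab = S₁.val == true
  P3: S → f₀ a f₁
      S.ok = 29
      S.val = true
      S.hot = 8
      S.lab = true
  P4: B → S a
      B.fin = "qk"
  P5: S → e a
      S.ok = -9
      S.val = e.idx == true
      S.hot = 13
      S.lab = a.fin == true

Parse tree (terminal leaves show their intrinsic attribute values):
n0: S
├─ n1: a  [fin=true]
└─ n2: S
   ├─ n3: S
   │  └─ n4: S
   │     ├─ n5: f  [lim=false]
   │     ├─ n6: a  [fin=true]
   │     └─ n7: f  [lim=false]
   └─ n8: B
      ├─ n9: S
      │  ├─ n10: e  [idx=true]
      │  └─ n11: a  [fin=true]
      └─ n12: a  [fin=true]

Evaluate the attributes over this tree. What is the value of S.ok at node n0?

1. n1.fin = true  [terminal]
2. n5.lim = false  [terminal]
3. n6.fin = true  [terminal]
4. n7.lim = false  [terminal]
5. n4.ok = 29  [29]
6. n4.val = true  [true]
7. n4.hot = 8  [8]
8. n4.lab = true  [true]
9. n3.ok = 15  [S₁.hot + 7]
10. n3.val = false  [S₁.ok > 29]
11. n3.hot = -7  [S₁.ok - 36]
12. n3.lab = true  [S₁.val == true]
13. n8.ok = 5  [S₁.hot + 12]
14. n8.lab = true  [true]
15. n10.idx = true  [terminal]
16. n11.fin = true  [terminal]
17. n9.ok = -9  [-9]
18. n9.val = true  [e.idx == true]
19. n9.hot = 13  [13]
20. n9.lab = true  [a.fin == true]
21. n12.fin = true  [terminal]
22. n8.fin = "qk"  ["qk"]
23. n2.ok = 10  [S₁.hot * -2 - 4]
24. n2.val = true  [S₁.ok > 14]
25. n2.hot = 0  [(if S₁.val then S₁.hot else S₁.ok) - 15]
26. n2.lab = false  [S₁.hot == S₁.ok]
27. n0.ok = 13  [S₁.hot + 13]
28. n0.val = true  [not S₁.lab]
29. n0.hot = -2  [S₁.ok - 12]
30. n0.lab = false  [false]

13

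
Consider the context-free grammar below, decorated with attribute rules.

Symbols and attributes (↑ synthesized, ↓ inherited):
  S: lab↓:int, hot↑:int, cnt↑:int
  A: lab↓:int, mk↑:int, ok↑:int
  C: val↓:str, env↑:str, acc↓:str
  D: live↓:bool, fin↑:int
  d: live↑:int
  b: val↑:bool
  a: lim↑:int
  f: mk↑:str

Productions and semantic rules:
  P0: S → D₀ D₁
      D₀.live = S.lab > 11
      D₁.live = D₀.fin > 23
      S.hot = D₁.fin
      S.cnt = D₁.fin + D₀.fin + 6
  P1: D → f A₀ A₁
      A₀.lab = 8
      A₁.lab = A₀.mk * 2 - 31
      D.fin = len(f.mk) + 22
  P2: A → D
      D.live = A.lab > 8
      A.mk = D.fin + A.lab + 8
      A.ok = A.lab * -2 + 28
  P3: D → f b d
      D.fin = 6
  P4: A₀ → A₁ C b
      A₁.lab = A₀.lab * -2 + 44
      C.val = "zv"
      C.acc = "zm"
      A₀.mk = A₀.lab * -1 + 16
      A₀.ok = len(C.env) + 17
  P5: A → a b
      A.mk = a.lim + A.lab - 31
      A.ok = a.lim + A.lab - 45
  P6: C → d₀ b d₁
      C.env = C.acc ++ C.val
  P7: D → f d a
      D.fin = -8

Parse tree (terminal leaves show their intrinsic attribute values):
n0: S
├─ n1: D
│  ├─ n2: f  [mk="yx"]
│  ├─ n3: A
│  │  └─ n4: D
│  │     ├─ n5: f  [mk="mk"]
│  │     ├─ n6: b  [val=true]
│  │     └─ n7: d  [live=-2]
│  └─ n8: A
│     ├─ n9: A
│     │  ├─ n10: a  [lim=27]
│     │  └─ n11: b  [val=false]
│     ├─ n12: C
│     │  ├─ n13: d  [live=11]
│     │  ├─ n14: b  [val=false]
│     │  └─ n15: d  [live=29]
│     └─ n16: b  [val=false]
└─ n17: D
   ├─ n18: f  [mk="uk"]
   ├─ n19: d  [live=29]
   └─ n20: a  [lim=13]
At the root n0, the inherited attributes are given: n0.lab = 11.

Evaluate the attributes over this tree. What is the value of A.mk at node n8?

3

1. n0.lab = 11  [given at root]
2. n1.live = false  [S.lab > 11]
3. n2.mk = "yx"  [terminal]
4. n3.lab = 8  [8]
5. n4.live = false  [A.lab > 8]
6. n5.mk = "mk"  [terminal]
7. n6.val = true  [terminal]
8. n7.live = -2  [terminal]
9. n4.fin = 6  [6]
10. n3.mk = 22  [D.fin + A.lab + 8]
11. n3.ok = 12  [A.lab * -2 + 28]
12. n8.lab = 13  [A₀.mk * 2 - 31]
13. n9.lab = 18  [A₀.lab * -2 + 44]
14. n10.lim = 27  [terminal]
15. n11.val = false  [terminal]
16. n9.mk = 14  [a.lim + A.lab - 31]
17. n9.ok = 0  [a.lim + A.lab - 45]
18. n12.val = "zv"  ["zv"]
19. n12.acc = "zm"  ["zm"]
20. n13.live = 11  [terminal]
21. n14.val = false  [terminal]
22. n15.live = 29  [terminal]
23. n12.env = "zmzv"  [C.acc ++ C.val]
24. n16.val = false  [terminal]
25. n8.mk = 3  [A₀.lab * -1 + 16]
26. n8.ok = 21  [len(C.env) + 17]
27. n1.fin = 24  [len(f.mk) + 22]
28. n17.live = true  [D₀.fin > 23]
29. n18.mk = "uk"  [terminal]
30. n19.live = 29  [terminal]
31. n20.lim = 13  [terminal]
32. n17.fin = -8  [-8]
33. n0.hot = -8  [D₁.fin]
34. n0.cnt = 22  [D₁.fin + D₀.fin + 6]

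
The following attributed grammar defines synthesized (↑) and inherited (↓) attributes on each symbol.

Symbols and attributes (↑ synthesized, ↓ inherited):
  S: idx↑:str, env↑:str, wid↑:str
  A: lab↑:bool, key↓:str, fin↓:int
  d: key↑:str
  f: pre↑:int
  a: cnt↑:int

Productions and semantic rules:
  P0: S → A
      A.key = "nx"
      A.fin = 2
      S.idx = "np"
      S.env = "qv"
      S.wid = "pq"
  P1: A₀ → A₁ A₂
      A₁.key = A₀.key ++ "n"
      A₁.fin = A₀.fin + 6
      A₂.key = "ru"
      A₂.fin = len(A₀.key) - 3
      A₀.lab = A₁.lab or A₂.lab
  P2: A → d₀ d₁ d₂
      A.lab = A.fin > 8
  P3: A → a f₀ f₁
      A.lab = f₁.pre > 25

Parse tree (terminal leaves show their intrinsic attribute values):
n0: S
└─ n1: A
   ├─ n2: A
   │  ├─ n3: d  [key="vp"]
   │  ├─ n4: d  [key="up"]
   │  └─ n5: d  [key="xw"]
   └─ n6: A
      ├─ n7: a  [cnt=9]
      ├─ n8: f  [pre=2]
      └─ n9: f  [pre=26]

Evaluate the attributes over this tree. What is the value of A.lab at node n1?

true

1. n1.key = "nx"  ["nx"]
2. n1.fin = 2  [2]
3. n2.key = "nxn"  [A₀.key ++ "n"]
4. n2.fin = 8  [A₀.fin + 6]
5. n3.key = "vp"  [terminal]
6. n4.key = "up"  [terminal]
7. n5.key = "xw"  [terminal]
8. n2.lab = false  [A.fin > 8]
9. n6.key = "ru"  ["ru"]
10. n6.fin = -1  [len(A₀.key) - 3]
11. n7.cnt = 9  [terminal]
12. n8.pre = 2  [terminal]
13. n9.pre = 26  [terminal]
14. n6.lab = true  [f₁.pre > 25]
15. n1.lab = true  [A₁.lab or A₂.lab]
16. n0.idx = "np"  ["np"]
17. n0.env = "qv"  ["qv"]
18. n0.wid = "pq"  ["pq"]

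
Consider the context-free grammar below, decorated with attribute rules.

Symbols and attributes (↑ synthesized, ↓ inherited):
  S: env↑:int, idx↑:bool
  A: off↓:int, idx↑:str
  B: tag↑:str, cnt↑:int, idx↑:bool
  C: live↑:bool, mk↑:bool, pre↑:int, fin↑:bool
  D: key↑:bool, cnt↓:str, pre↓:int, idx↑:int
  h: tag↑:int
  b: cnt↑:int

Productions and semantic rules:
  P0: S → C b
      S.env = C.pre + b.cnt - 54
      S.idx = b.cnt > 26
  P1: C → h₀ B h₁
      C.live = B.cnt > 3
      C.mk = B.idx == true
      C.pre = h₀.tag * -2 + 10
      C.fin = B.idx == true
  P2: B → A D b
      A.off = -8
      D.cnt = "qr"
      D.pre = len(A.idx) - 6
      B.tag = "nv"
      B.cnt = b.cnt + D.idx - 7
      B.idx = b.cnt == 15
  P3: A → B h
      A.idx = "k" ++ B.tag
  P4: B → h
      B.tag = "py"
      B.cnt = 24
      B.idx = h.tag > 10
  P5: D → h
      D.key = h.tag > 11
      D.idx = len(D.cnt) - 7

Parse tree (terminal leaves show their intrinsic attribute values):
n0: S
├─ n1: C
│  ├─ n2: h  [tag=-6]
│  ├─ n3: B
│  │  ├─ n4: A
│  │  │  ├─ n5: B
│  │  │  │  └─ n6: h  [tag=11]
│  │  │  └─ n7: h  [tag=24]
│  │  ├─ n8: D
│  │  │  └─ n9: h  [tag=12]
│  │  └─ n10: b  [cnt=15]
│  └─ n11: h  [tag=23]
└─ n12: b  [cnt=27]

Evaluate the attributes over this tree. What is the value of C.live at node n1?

false

1. n2.tag = -6  [terminal]
2. n4.off = -8  [-8]
3. n6.tag = 11  [terminal]
4. n5.tag = "py"  ["py"]
5. n5.cnt = 24  [24]
6. n5.idx = true  [h.tag > 10]
7. n7.tag = 24  [terminal]
8. n4.idx = "kpy"  ["k" ++ B.tag]
9. n8.cnt = "qr"  ["qr"]
10. n8.pre = -3  [len(A.idx) - 6]
11. n9.tag = 12  [terminal]
12. n8.key = true  [h.tag > 11]
13. n8.idx = -5  [len(D.cnt) - 7]
14. n10.cnt = 15  [terminal]
15. n3.tag = "nv"  ["nv"]
16. n3.cnt = 3  [b.cnt + D.idx - 7]
17. n3.idx = true  [b.cnt == 15]
18. n11.tag = 23  [terminal]
19. n1.live = false  [B.cnt > 3]
20. n1.mk = true  [B.idx == true]
21. n1.pre = 22  [h₀.tag * -2 + 10]
22. n1.fin = true  [B.idx == true]
23. n12.cnt = 27  [terminal]
24. n0.env = -5  [C.pre + b.cnt - 54]
25. n0.idx = true  [b.cnt > 26]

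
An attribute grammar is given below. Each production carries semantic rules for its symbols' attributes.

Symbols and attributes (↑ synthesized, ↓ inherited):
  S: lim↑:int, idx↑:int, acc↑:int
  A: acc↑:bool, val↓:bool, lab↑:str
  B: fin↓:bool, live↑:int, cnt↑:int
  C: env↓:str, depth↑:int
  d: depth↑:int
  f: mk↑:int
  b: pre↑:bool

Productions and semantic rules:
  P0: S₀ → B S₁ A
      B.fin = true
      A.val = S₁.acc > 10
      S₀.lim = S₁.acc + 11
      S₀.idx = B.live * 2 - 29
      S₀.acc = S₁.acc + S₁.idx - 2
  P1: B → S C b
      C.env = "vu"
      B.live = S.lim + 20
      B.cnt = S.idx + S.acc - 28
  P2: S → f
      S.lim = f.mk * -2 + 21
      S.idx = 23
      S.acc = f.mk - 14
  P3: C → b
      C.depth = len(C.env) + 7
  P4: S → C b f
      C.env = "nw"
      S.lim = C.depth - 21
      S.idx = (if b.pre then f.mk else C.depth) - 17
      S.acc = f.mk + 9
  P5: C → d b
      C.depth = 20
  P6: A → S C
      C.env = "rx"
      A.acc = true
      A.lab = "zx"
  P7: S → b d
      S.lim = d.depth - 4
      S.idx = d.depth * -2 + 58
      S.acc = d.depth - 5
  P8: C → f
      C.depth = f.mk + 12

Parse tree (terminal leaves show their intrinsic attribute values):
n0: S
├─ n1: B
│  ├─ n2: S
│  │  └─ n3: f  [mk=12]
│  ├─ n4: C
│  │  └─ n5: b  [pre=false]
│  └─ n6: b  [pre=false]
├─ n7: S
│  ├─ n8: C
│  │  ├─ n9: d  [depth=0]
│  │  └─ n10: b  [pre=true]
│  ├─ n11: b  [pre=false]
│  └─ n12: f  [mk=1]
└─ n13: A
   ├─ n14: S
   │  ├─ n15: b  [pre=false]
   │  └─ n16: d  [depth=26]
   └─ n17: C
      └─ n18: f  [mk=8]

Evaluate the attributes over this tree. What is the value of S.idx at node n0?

1. n1.fin = true  [true]
2. n3.mk = 12  [terminal]
3. n2.lim = -3  [f.mk * -2 + 21]
4. n2.idx = 23  [23]
5. n2.acc = -2  [f.mk - 14]
6. n4.env = "vu"  ["vu"]
7. n5.pre = false  [terminal]
8. n4.depth = 9  [len(C.env) + 7]
9. n6.pre = false  [terminal]
10. n1.live = 17  [S.lim + 20]
11. n1.cnt = -7  [S.idx + S.acc - 28]
12. n8.env = "nw"  ["nw"]
13. n9.depth = 0  [terminal]
14. n10.pre = true  [terminal]
15. n8.depth = 20  [20]
16. n11.pre = false  [terminal]
17. n12.mk = 1  [terminal]
18. n7.lim = -1  [C.depth - 21]
19. n7.idx = 3  [(if b.pre then f.mk else C.depth) - 17]
20. n7.acc = 10  [f.mk + 9]
21. n13.val = false  [S₁.acc > 10]
22. n15.pre = false  [terminal]
23. n16.depth = 26  [terminal]
24. n14.lim = 22  [d.depth - 4]
25. n14.idx = 6  [d.depth * -2 + 58]
26. n14.acc = 21  [d.depth - 5]
27. n17.env = "rx"  ["rx"]
28. n18.mk = 8  [terminal]
29. n17.depth = 20  [f.mk + 12]
30. n13.acc = true  [true]
31. n13.lab = "zx"  ["zx"]
32. n0.lim = 21  [S₁.acc + 11]
33. n0.idx = 5  [B.live * 2 - 29]
34. n0.acc = 11  [S₁.acc + S₁.idx - 2]

5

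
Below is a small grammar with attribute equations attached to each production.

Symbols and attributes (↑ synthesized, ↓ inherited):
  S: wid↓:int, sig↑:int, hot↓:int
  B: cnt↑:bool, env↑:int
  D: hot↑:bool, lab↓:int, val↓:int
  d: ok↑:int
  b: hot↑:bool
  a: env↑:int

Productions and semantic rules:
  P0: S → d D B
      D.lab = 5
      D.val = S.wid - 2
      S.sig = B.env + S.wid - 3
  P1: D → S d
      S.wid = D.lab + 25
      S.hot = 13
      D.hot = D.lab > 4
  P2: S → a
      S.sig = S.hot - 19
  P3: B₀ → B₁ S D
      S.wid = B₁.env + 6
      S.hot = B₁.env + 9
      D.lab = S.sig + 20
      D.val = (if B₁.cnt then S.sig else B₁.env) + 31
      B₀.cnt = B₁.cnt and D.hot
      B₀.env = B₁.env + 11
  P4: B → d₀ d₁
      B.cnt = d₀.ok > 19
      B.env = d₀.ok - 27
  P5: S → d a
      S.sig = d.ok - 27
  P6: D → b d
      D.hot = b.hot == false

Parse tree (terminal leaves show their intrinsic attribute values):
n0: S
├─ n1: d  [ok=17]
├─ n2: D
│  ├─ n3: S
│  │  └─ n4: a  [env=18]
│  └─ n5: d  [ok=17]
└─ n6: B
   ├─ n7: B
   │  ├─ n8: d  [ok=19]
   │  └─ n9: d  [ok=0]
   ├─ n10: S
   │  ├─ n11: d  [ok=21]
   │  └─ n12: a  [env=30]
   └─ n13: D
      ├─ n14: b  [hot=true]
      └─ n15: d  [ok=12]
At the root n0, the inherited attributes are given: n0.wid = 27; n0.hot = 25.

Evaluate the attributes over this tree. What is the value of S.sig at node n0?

27

1. n0.wid = 27  [given at root]
2. n0.hot = 25  [given at root]
3. n1.ok = 17  [terminal]
4. n2.lab = 5  [5]
5. n2.val = 25  [S.wid - 2]
6. n3.wid = 30  [D.lab + 25]
7. n3.hot = 13  [13]
8. n4.env = 18  [terminal]
9. n3.sig = -6  [S.hot - 19]
10. n5.ok = 17  [terminal]
11. n2.hot = true  [D.lab > 4]
12. n8.ok = 19  [terminal]
13. n9.ok = 0  [terminal]
14. n7.cnt = false  [d₀.ok > 19]
15. n7.env = -8  [d₀.ok - 27]
16. n10.wid = -2  [B₁.env + 6]
17. n10.hot = 1  [B₁.env + 9]
18. n11.ok = 21  [terminal]
19. n12.env = 30  [terminal]
20. n10.sig = -6  [d.ok - 27]
21. n13.lab = 14  [S.sig + 20]
22. n13.val = 23  [(if B₁.cnt then S.sig else B₁.env) + 31]
23. n14.hot = true  [terminal]
24. n15.ok = 12  [terminal]
25. n13.hot = false  [b.hot == false]
26. n6.cnt = false  [B₁.cnt and D.hot]
27. n6.env = 3  [B₁.env + 11]
28. n0.sig = 27  [B.env + S.wid - 3]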